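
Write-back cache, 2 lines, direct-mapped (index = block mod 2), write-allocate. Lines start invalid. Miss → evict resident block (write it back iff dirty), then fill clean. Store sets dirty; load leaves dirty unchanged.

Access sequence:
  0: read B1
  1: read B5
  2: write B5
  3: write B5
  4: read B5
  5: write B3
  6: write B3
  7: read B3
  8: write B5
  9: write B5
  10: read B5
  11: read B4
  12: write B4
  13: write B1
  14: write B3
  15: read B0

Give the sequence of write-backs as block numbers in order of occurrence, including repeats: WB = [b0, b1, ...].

WB = [5, 3, 5, 1, 4]

  0 | R B1 → L1 miss [-]
  1 | R B5 → L1 miss [-]
  2 | W B5 → L1 hit [D]
  3 | W B5 → L1 hit [D]
  4 | R B5 → L1 hit [D]
  5 | W B3 → L1 miss wb→B5 [D]
  6 | W B3 → L1 hit [D]
  7 | R B3 → L1 hit [D]
  8 | W B5 → L1 miss wb→B3 [D]
  9 | W B5 → L1 hit [D]
  10 | R B5 → L1 hit [D]
  11 | R B4 → L0 miss [-]
  12 | W B4 → L0 hit [D]
  13 | W B1 → L1 miss wb→B5 [D]
  14 | W B3 → L1 miss wb→B1 [D]
  15 | R B0 → L0 miss wb→B4 [-]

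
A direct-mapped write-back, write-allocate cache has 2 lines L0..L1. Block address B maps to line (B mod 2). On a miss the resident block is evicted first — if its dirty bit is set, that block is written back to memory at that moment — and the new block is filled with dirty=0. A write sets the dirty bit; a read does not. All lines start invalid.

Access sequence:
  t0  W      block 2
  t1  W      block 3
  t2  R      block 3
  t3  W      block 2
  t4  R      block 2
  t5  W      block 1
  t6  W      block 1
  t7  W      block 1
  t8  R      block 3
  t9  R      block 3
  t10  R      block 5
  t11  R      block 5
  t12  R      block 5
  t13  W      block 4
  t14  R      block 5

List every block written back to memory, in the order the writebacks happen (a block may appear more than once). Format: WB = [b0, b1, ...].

WB = [3, 1, 2]

  0 | W B2 → L0 miss [D]
  1 | W B3 → L1 miss [D]
  2 | R B3 → L1 hit [D]
  3 | W B2 → L0 hit [D]
  4 | R B2 → L0 hit [D]
  5 | W B1 → L1 miss wb→B3 [D]
  6 | W B1 → L1 hit [D]
  7 | W B1 → L1 hit [D]
  8 | R B3 → L1 miss wb→B1 [-]
  9 | R B3 → L1 hit [-]
  10 | R B5 → L1 miss [-]
  11 | R B5 → L1 hit [-]
  12 | R B5 → L1 hit [-]
  13 | W B4 → L0 miss wb→B2 [D]
  14 | R B5 → L1 hit [-]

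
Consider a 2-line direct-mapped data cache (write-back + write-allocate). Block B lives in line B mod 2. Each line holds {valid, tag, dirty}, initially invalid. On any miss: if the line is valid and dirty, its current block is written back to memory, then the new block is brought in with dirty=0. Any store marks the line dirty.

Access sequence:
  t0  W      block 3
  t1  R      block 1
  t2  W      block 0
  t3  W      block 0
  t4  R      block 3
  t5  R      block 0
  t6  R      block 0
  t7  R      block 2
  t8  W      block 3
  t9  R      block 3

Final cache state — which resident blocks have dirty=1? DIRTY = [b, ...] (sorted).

DIRTY = [3]

0: W B3 → L1 miss [D]
1: R B1 → L1 miss wb→B3 [-]
2: W B0 → L0 miss [D]
3: W B0 → L0 hit [D]
4: R B3 → L1 miss [-]
5: R B0 → L0 hit [D]
6: R B0 → L0 hit [D]
7: R B2 → L0 miss wb→B0 [-]
8: W B3 → L1 hit [D]
9: R B3 → L1 hit [D]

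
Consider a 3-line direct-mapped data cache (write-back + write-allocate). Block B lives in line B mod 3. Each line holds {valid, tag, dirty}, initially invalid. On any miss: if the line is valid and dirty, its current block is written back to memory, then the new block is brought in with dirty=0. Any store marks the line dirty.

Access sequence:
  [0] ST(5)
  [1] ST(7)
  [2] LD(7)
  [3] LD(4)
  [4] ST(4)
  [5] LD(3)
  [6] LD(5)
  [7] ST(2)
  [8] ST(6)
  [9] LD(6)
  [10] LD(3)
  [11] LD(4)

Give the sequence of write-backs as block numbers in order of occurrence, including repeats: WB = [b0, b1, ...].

0: W B5 → L2 miss [D]
1: W B7 → L1 miss [D]
2: R B7 → L1 hit [D]
3: R B4 → L1 miss wb→B7 [-]
4: W B4 → L1 hit [D]
5: R B3 → L0 miss [-]
6: R B5 → L2 hit [D]
7: W B2 → L2 miss wb→B5 [D]
8: W B6 → L0 miss [D]
9: R B6 → L0 hit [D]
10: R B3 → L0 miss wb→B6 [-]
11: R B4 → L1 hit [D]

WB = [7, 5, 6]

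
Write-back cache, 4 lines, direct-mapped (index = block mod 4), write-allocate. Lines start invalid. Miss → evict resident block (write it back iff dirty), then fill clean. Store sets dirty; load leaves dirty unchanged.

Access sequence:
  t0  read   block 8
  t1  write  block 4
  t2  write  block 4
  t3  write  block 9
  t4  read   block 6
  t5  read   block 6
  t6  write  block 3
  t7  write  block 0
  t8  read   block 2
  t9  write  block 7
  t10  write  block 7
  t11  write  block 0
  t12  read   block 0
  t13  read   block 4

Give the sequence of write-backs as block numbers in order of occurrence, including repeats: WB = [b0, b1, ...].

WB = [4, 3, 0]

0: R B8 → L0 miss [-]
1: W B4 → L0 miss [D]
2: W B4 → L0 hit [D]
3: W B9 → L1 miss [D]
4: R B6 → L2 miss [-]
5: R B6 → L2 hit [-]
6: W B3 → L3 miss [D]
7: W B0 → L0 miss wb→B4 [D]
8: R B2 → L2 miss [-]
9: W B7 → L3 miss wb→B3 [D]
10: W B7 → L3 hit [D]
11: W B0 → L0 hit [D]
12: R B0 → L0 hit [D]
13: R B4 → L0 miss wb→B0 [-]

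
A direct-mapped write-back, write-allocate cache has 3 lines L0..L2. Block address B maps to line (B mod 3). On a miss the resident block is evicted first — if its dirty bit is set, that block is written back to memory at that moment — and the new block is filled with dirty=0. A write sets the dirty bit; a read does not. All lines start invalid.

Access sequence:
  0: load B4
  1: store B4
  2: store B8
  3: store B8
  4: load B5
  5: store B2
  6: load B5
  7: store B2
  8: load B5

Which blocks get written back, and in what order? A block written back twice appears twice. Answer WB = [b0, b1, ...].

0: R B4 -> L1 miss  d=-]
1: W B4 -> L1 hit  d=D]
2: W B8 -> L2 miss  d=D]
3: W B8 -> L2 hit  d=D]
4: R B5 -> L2 miss wb->B8  d=-]
5: W B2 -> L2 miss  d=D]
6: R B5 -> L2 miss wb->B2  d=-]
7: W B2 -> L2 miss  d=D]
8: R B5 -> L2 miss wb->B2  d=-]

WB = [8, 2, 2]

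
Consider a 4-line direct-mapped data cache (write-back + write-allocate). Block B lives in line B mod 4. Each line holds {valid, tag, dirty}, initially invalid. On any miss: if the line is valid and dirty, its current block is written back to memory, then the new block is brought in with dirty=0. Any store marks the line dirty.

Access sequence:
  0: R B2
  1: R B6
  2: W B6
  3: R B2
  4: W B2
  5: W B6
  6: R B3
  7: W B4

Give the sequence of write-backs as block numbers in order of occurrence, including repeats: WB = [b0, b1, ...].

WB = [6, 2]

0: R B2 -> L2 miss  d=-]
1: R B6 -> L2 miss  d=-]
2: W B6 -> L2 hit  d=D]
3: R B2 -> L2 miss wb->B6  d=-]
4: W B2 -> L2 hit  d=D]
5: W B6 -> L2 miss wb->B2  d=D]
6: R B3 -> L3 miss  d=-]
7: W B4 -> L0 miss  d=D]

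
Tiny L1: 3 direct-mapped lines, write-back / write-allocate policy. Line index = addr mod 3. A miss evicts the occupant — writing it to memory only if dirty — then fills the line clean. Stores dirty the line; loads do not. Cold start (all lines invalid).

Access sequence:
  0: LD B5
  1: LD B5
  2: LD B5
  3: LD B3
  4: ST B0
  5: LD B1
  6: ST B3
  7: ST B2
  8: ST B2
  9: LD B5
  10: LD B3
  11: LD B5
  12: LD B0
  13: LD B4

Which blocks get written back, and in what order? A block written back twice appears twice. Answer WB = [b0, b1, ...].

WB = [0, 2, 3]

0: R B5 → L2 miss [-]
1: R B5 → L2 hit [-]
2: R B5 → L2 hit [-]
3: R B3 → L0 miss [-]
4: W B0 → L0 miss [D]
5: R B1 → L1 miss [-]
6: W B3 → L0 miss wb→B0 [D]
7: W B2 → L2 miss [D]
8: W B2 → L2 hit [D]
9: R B5 → L2 miss wb→B2 [-]
10: R B3 → L0 hit [D]
11: R B5 → L2 hit [-]
12: R B0 → L0 miss wb→B3 [-]
13: R B4 → L1 miss [-]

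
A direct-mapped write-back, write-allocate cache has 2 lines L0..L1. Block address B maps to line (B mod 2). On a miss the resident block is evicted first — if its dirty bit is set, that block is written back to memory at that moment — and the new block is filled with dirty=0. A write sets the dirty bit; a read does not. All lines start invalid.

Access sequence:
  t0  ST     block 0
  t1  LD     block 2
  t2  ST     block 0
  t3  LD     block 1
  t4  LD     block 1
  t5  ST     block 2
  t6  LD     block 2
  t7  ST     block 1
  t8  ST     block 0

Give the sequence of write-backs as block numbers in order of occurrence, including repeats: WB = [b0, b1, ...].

0: W B0 → L0 miss [D]
1: R B2 → L0 miss wb→B0 [-]
2: W B0 → L0 miss [D]
3: R B1 → L1 miss [-]
4: R B1 → L1 hit [-]
5: W B2 → L0 miss wb→B0 [D]
6: R B2 → L0 hit [D]
7: W B1 → L1 hit [D]
8: W B0 → L0 miss wb→B2 [D]

WB = [0, 0, 2]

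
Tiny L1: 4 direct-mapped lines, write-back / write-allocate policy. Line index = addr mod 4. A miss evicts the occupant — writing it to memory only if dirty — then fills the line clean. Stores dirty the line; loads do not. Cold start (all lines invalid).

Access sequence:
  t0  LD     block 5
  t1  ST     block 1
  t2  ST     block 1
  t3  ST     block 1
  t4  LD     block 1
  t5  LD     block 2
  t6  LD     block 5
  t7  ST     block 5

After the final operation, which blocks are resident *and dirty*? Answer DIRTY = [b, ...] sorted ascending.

DIRTY = [5]

0: R B5 → L1 miss [-]
1: W B1 → L1 miss [D]
2: W B1 → L1 hit [D]
3: W B1 → L1 hit [D]
4: R B1 → L1 hit [D]
5: R B2 → L2 miss [-]
6: R B5 → L1 miss wb→B1 [-]
7: W B5 → L1 hit [D]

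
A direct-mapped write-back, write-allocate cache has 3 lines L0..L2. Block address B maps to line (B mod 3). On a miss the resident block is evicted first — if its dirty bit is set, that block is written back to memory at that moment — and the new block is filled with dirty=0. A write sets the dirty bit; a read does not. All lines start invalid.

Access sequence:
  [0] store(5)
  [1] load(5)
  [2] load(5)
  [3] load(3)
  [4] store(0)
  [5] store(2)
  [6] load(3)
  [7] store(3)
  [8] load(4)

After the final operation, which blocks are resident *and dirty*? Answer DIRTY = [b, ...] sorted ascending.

0: W B5 -> L2 miss  d=D]
1: R B5 -> L2 hit  d=D]
2: R B5 -> L2 hit  d=D]
3: R B3 -> L0 miss  d=-]
4: W B0 -> L0 miss  d=D]
5: W B2 -> L2 miss wb->B5  d=D]
6: R B3 -> L0 miss wb->B0  d=-]
7: W B3 -> L0 hit  d=D]
8: R B4 -> L1 miss  d=-]

DIRTY = [2, 3]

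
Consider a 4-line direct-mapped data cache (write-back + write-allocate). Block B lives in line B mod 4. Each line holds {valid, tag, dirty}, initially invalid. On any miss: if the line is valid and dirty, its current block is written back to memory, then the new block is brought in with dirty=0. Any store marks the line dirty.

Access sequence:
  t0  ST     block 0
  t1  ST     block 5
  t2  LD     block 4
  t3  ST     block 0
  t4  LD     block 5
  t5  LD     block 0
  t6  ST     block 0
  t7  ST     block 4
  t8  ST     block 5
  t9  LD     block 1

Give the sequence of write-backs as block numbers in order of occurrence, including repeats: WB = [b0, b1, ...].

0: W B0 -> L0 miss  d=D]
1: W B5 -> L1 miss  d=D]
2: R B4 -> L0 miss wb->B0  d=-]
3: W B0 -> L0 miss  d=D]
4: R B5 -> L1 hit  d=D]
5: R B0 -> L0 hit  d=D]
6: W B0 -> L0 hit  d=D]
7: W B4 -> L0 miss wb->B0  d=D]
8: W B5 -> L1 hit  d=D]
9: R B1 -> L1 miss wb->B5  d=-]

WB = [0, 0, 5]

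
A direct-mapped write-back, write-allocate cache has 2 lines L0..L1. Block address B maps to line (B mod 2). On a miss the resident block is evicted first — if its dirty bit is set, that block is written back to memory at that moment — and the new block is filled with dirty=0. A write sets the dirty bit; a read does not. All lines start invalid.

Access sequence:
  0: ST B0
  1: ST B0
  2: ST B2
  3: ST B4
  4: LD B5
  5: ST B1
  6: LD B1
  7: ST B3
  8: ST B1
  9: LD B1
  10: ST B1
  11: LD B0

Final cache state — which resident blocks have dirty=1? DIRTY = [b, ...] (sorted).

0: W B0 -> L0 miss  d=D]
1: W B0 -> L0 hit  d=D]
2: W B2 -> L0 miss wb->B0  d=D]
3: W B4 -> L0 miss wb->B2  d=D]
4: R B5 -> L1 miss  d=-]
5: W B1 -> L1 miss  d=D]
6: R B1 -> L1 hit  d=D]
7: W B3 -> L1 miss wb->B1  d=D]
8: W B1 -> L1 miss wb->B3  d=D]
9: R B1 -> L1 hit  d=D]
10: W B1 -> L1 hit  d=D]
11: R B0 -> L0 miss wb->B4  d=-]

DIRTY = [1]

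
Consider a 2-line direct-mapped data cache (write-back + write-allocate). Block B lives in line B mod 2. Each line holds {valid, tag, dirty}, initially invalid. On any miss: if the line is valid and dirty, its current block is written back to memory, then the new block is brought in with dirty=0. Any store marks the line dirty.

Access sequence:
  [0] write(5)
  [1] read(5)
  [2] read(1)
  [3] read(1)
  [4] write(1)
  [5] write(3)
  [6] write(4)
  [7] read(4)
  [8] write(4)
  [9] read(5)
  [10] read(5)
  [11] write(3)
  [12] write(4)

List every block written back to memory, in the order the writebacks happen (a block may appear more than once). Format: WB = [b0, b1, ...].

WB = [5, 1, 3]

0: W B5 -> L1 miss  d=D]
1: R B5 -> L1 hit  d=D]
2: R B1 -> L1 miss wb->B5  d=-]
3: R B1 -> L1 hit  d=-]
4: W B1 -> L1 hit  d=D]
5: W B3 -> L1 miss wb->B1  d=D]
6: W B4 -> L0 miss  d=D]
7: R B4 -> L0 hit  d=D]
8: W B4 -> L0 hit  d=D]
9: R B5 -> L1 miss wb->B3  d=-]
10: R B5 -> L1 hit  d=-]
11: W B3 -> L1 miss  d=D]
12: W B4 -> L0 hit  d=D]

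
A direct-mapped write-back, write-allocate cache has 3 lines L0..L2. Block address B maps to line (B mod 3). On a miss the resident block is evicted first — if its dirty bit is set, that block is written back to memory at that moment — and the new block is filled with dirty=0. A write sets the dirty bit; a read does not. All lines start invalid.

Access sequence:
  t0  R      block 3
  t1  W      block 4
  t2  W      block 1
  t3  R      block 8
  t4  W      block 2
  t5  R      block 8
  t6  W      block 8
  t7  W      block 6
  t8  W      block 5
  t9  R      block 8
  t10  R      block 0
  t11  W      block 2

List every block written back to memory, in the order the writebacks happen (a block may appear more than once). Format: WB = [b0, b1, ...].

WB = [4, 2, 8, 5, 6]

0: R B3 → L0 miss [-]
1: W B4 → L1 miss [D]
2: W B1 → L1 miss wb→B4 [D]
3: R B8 → L2 miss [-]
4: W B2 → L2 miss [D]
5: R B8 → L2 miss wb→B2 [-]
6: W B8 → L2 hit [D]
7: W B6 → L0 miss [D]
8: W B5 → L2 miss wb→B8 [D]
9: R B8 → L2 miss wb→B5 [-]
10: R B0 → L0 miss wb→B6 [-]
11: W B2 → L2 miss [D]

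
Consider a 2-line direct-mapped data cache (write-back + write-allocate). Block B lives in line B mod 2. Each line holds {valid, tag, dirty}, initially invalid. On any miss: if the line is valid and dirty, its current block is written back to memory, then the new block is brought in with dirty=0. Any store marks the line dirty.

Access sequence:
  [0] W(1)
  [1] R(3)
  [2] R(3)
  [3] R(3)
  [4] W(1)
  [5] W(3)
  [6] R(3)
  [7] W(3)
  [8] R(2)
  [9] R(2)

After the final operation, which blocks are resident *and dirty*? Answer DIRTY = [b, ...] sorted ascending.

  0 | W B1 → L1 miss [D]
  1 | R B3 → L1 miss wb→B1 [-]
  2 | R B3 → L1 hit [-]
  3 | R B3 → L1 hit [-]
  4 | W B1 → L1 miss [D]
  5 | W B3 → L1 miss wb→B1 [D]
  6 | R B3 → L1 hit [D]
  7 | W B3 → L1 hit [D]
  8 | R B2 → L0 miss [-]
  9 | R B2 → L0 hit [-]

DIRTY = [3]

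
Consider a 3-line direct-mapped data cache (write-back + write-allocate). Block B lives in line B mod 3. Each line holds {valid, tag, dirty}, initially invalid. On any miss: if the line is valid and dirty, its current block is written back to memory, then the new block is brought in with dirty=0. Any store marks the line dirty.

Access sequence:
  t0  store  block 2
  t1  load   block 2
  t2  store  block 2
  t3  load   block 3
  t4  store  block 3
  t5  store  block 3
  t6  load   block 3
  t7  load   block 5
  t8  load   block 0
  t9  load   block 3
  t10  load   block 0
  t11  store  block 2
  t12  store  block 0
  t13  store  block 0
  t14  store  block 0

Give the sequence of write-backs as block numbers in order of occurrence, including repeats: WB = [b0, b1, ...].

WB = [2, 3]

  0 | W B2 → L2 miss [D]
  1 | R B2 → L2 hit [D]
  2 | W B2 → L2 hit [D]
  3 | R B3 → L0 miss [-]
  4 | W B3 → L0 hit [D]
  5 | W B3 → L0 hit [D]
  6 | R B3 → L0 hit [D]
  7 | R B5 → L2 miss wb→B2 [-]
  8 | R B0 → L0 miss wb→B3 [-]
  9 | R B3 → L0 miss [-]
  10 | R B0 → L0 miss [-]
  11 | W B2 → L2 miss [D]
  12 | W B0 → L0 hit [D]
  13 | W B0 → L0 hit [D]
  14 | W B0 → L0 hit [D]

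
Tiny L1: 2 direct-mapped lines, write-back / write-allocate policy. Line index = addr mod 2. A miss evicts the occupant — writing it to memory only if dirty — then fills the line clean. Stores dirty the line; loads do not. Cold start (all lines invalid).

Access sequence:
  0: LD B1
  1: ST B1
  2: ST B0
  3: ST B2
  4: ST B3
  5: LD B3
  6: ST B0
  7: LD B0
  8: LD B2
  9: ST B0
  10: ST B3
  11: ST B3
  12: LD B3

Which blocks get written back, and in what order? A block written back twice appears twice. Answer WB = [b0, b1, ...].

0: R B1 → L1 miss [-]
1: W B1 → L1 hit [D]
2: W B0 → L0 miss [D]
3: W B2 → L0 miss wb→B0 [D]
4: W B3 → L1 miss wb→B1 [D]
5: R B3 → L1 hit [D]
6: W B0 → L0 miss wb→B2 [D]
7: R B0 → L0 hit [D]
8: R B2 → L0 miss wb→B0 [-]
9: W B0 → L0 miss [D]
10: W B3 → L1 hit [D]
11: W B3 → L1 hit [D]
12: R B3 → L1 hit [D]

WB = [0, 1, 2, 0]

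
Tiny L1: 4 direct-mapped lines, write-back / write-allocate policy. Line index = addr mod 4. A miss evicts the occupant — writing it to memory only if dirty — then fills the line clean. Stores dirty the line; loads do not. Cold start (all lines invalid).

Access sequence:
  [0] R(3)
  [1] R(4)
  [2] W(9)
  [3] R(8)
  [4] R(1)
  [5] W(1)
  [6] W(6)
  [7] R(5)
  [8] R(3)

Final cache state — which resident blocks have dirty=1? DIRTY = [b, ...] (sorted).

DIRTY = [6]

0: R B3 -> L3 miss  d=-]
1: R B4 -> L0 miss  d=-]
2: W B9 -> L1 miss  d=D]
3: R B8 -> L0 miss  d=-]
4: R B1 -> L1 miss wb->B9  d=-]
5: W B1 -> L1 hit  d=D]
6: W B6 -> L2 miss  d=D]
7: R B5 -> L1 miss wb->B1  d=-]
8: R B3 -> L3 hit  d=-]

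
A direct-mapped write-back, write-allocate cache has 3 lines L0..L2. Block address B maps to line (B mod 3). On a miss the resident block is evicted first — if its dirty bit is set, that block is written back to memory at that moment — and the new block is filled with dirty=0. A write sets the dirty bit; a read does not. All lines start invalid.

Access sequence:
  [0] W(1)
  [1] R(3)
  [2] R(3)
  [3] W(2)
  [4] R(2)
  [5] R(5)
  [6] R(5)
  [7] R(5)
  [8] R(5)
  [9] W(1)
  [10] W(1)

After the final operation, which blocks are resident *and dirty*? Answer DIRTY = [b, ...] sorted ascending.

DIRTY = [1]

0: W B1 -> L1 miss  d=D]
1: R B3 -> L0 miss  d=-]
2: R B3 -> L0 hit  d=-]
3: W B2 -> L2 miss  d=D]
4: R B2 -> L2 hit  d=D]
5: R B5 -> L2 miss wb->B2  d=-]
6: R B5 -> L2 hit  d=-]
7: R B5 -> L2 hit  d=-]
8: R B5 -> L2 hit  d=-]
9: W B1 -> L1 hit  d=D]
10: W B1 -> L1 hit  d=D]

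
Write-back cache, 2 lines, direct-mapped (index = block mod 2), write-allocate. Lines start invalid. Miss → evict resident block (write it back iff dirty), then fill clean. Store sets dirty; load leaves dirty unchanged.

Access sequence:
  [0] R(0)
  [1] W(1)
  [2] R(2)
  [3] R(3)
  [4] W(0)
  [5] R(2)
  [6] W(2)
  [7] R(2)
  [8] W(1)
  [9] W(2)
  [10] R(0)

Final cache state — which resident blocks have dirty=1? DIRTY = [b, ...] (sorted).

  0 | R B0 → L0 miss [-]
  1 | W B1 → L1 miss [D]
  2 | R B2 → L0 miss [-]
  3 | R B3 → L1 miss wb→B1 [-]
  4 | W B0 → L0 miss [D]
  5 | R B2 → L0 miss wb→B0 [-]
  6 | W B2 → L0 hit [D]
  7 | R B2 → L0 hit [D]
  8 | W B1 → L1 miss [D]
  9 | W B2 → L0 hit [D]
  10 | R B0 → L0 miss wb→B2 [-]

DIRTY = [1]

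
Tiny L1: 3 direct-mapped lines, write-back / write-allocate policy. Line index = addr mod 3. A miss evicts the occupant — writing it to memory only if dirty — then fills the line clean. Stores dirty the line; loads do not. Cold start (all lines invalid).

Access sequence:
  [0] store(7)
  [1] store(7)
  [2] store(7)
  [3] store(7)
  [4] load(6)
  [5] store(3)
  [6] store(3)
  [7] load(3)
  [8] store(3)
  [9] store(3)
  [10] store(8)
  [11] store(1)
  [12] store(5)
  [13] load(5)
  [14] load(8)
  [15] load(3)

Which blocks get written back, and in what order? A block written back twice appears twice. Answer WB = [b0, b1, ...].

WB = [7, 8, 5]

  0 | W B7 → L1 miss [D]
  1 | W B7 → L1 hit [D]
  2 | W B7 → L1 hit [D]
  3 | W B7 → L1 hit [D]
  4 | R B6 → L0 miss [-]
  5 | W B3 → L0 miss [D]
  6 | W B3 → L0 hit [D]
  7 | R B3 → L0 hit [D]
  8 | W B3 → L0 hit [D]
  9 | W B3 → L0 hit [D]
  10 | W B8 → L2 miss [D]
  11 | W B1 → L1 miss wb→B7 [D]
  12 | W B5 → L2 miss wb→B8 [D]
  13 | R B5 → L2 hit [D]
  14 | R B8 → L2 miss wb→B5 [-]
  15 | R B3 → L0 hit [D]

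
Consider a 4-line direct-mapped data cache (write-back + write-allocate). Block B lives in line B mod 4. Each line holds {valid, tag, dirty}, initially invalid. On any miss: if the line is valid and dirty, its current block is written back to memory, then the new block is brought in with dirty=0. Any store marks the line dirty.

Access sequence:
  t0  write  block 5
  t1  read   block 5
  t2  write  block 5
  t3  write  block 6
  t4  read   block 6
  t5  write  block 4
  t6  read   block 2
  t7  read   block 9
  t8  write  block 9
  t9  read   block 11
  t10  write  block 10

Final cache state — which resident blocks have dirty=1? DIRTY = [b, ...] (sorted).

DIRTY = [4, 9, 10]

0: W B5 → L1 miss [D]
1: R B5 → L1 hit [D]
2: W B5 → L1 hit [D]
3: W B6 → L2 miss [D]
4: R B6 → L2 hit [D]
5: W B4 → L0 miss [D]
6: R B2 → L2 miss wb→B6 [-]
7: R B9 → L1 miss wb→B5 [-]
8: W B9 → L1 hit [D]
9: R B11 → L3 miss [-]
10: W B10 → L2 miss [D]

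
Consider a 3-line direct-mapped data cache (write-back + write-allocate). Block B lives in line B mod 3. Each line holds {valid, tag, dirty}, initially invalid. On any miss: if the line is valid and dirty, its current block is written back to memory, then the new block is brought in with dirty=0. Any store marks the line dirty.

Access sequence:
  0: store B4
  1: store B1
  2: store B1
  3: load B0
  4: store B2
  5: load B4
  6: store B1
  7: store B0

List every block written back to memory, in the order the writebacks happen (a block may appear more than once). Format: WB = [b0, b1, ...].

WB = [4, 1]

0: W B4 → L1 miss [D]
1: W B1 → L1 miss wb→B4 [D]
2: W B1 → L1 hit [D]
3: R B0 → L0 miss [-]
4: W B2 → L2 miss [D]
5: R B4 → L1 miss wb→B1 [-]
6: W B1 → L1 miss [D]
7: W B0 → L0 hit [D]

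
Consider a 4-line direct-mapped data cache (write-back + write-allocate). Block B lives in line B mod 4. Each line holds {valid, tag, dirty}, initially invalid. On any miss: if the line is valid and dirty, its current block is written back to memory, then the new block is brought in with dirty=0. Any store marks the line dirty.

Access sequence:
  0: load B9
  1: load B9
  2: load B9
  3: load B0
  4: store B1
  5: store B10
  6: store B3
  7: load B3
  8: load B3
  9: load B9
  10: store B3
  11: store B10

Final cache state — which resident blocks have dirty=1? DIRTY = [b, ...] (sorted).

DIRTY = [3, 10]

0: R B9 → L1 miss [-]
1: R B9 → L1 hit [-]
2: R B9 → L1 hit [-]
3: R B0 → L0 miss [-]
4: W B1 → L1 miss [D]
5: W B10 → L2 miss [D]
6: W B3 → L3 miss [D]
7: R B3 → L3 hit [D]
8: R B3 → L3 hit [D]
9: R B9 → L1 miss wb→B1 [-]
10: W B3 → L3 hit [D]
11: W B10 → L2 hit [D]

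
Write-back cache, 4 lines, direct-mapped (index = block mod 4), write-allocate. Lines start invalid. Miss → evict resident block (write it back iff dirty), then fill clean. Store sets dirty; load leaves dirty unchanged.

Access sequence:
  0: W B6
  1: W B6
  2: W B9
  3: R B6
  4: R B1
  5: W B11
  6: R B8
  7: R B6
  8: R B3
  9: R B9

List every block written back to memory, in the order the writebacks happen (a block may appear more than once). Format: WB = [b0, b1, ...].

0: W B6 → L2 miss [D]
1: W B6 → L2 hit [D]
2: W B9 → L1 miss [D]
3: R B6 → L2 hit [D]
4: R B1 → L1 miss wb→B9 [-]
5: W B11 → L3 miss [D]
6: R B8 → L0 miss [-]
7: R B6 → L2 hit [D]
8: R B3 → L3 miss wb→B11 [-]
9: R B9 → L1 miss [-]

WB = [9, 11]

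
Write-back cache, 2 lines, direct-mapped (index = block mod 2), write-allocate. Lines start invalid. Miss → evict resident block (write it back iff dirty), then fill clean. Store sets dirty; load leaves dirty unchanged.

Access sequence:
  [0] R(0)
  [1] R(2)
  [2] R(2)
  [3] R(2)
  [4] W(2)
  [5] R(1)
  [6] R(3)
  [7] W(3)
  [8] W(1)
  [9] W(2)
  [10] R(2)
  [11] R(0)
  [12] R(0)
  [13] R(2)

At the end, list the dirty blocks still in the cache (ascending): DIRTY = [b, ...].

DIRTY = [1]

0: R B0 → L0 miss [-]
1: R B2 → L0 miss [-]
2: R B2 → L0 hit [-]
3: R B2 → L0 hit [-]
4: W B2 → L0 hit [D]
5: R B1 → L1 miss [-]
6: R B3 → L1 miss [-]
7: W B3 → L1 hit [D]
8: W B1 → L1 miss wb→B3 [D]
9: W B2 → L0 hit [D]
10: R B2 → L0 hit [D]
11: R B0 → L0 miss wb→B2 [-]
12: R B0 → L0 hit [-]
13: R B2 → L0 miss [-]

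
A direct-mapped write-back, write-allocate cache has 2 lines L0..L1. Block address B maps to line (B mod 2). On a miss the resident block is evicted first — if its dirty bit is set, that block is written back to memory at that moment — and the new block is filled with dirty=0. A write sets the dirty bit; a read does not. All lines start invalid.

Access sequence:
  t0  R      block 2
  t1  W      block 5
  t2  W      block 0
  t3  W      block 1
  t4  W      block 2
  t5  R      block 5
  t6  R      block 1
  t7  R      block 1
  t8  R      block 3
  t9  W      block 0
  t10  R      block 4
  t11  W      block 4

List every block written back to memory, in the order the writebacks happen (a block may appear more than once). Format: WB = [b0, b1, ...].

0: R B2 → L0 miss [-]
1: W B5 → L1 miss [D]
2: W B0 → L0 miss [D]
3: W B1 → L1 miss wb→B5 [D]
4: W B2 → L0 miss wb→B0 [D]
5: R B5 → L1 miss wb→B1 [-]
6: R B1 → L1 miss [-]
7: R B1 → L1 hit [-]
8: R B3 → L1 miss [-]
9: W B0 → L0 miss wb→B2 [D]
10: R B4 → L0 miss wb→B0 [-]
11: W B4 → L0 hit [D]

WB = [5, 0, 1, 2, 0]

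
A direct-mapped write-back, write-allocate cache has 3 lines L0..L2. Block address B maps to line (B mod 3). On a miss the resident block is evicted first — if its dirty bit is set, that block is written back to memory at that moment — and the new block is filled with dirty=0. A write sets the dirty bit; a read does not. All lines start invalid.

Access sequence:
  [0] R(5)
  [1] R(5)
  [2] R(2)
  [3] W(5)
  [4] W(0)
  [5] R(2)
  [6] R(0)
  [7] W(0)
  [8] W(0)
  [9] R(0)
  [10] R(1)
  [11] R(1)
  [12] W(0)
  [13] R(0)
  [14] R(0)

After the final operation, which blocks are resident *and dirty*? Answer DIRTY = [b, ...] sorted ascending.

0: R B5 → L2 miss [-]
1: R B5 → L2 hit [-]
2: R B2 → L2 miss [-]
3: W B5 → L2 miss [D]
4: W B0 → L0 miss [D]
5: R B2 → L2 miss wb→B5 [-]
6: R B0 → L0 hit [D]
7: W B0 → L0 hit [D]
8: W B0 → L0 hit [D]
9: R B0 → L0 hit [D]
10: R B1 → L1 miss [-]
11: R B1 → L1 hit [-]
12: W B0 → L0 hit [D]
13: R B0 → L0 hit [D]
14: R B0 → L0 hit [D]

DIRTY = [0]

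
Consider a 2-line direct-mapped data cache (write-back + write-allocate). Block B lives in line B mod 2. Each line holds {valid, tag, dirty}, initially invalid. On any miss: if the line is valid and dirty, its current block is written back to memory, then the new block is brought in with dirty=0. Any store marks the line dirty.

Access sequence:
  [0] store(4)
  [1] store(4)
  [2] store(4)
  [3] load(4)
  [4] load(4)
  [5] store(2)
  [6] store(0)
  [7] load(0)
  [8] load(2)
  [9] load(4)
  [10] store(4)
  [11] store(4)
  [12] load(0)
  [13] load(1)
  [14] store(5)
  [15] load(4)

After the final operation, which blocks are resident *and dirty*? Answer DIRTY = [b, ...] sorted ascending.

0: W B4 → L0 miss [D]
1: W B4 → L0 hit [D]
2: W B4 → L0 hit [D]
3: R B4 → L0 hit [D]
4: R B4 → L0 hit [D]
5: W B2 → L0 miss wb→B4 [D]
6: W B0 → L0 miss wb→B2 [D]
7: R B0 → L0 hit [D]
8: R B2 → L0 miss wb→B0 [-]
9: R B4 → L0 miss [-]
10: W B4 → L0 hit [D]
11: W B4 → L0 hit [D]
12: R B0 → L0 miss wb→B4 [-]
13: R B1 → L1 miss [-]
14: W B5 → L1 miss [D]
15: R B4 → L0 miss [-]

DIRTY = [5]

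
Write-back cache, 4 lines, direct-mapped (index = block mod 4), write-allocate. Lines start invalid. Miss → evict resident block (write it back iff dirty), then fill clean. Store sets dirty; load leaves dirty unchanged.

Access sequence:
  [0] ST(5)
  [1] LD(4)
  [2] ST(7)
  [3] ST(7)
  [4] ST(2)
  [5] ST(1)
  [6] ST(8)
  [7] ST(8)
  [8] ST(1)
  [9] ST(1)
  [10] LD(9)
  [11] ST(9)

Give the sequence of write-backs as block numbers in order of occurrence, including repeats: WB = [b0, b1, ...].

  0 | W B5 → L1 miss [D]
  1 | R B4 → L0 miss [-]
  2 | W B7 → L3 miss [D]
  3 | W B7 → L3 hit [D]
  4 | W B2 → L2 miss [D]
  5 | W B1 → L1 miss wb→B5 [D]
  6 | W B8 → L0 miss [D]
  7 | W B8 → L0 hit [D]
  8 | W B1 → L1 hit [D]
  9 | W B1 → L1 hit [D]
  10 | R B9 → L1 miss wb→B1 [-]
  11 | W B9 → L1 hit [D]

WB = [5, 1]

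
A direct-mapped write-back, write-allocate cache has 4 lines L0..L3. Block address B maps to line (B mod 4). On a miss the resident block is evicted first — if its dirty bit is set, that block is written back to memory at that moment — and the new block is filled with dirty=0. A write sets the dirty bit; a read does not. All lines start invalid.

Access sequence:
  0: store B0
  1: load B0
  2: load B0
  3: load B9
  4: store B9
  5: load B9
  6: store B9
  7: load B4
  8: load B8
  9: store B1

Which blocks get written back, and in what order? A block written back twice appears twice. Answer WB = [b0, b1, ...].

WB = [0, 9]

0: W B0 -> L0 miss  d=D]
1: R B0 -> L0 hit  d=D]
2: R B0 -> L0 hit  d=D]
3: R B9 -> L1 miss  d=-]
4: W B9 -> L1 hit  d=D]
5: R B9 -> L1 hit  d=D]
6: W B9 -> L1 hit  d=D]
7: R B4 -> L0 miss wb->B0  d=-]
8: R B8 -> L0 miss  d=-]
9: W B1 -> L1 miss wb->B9  d=D]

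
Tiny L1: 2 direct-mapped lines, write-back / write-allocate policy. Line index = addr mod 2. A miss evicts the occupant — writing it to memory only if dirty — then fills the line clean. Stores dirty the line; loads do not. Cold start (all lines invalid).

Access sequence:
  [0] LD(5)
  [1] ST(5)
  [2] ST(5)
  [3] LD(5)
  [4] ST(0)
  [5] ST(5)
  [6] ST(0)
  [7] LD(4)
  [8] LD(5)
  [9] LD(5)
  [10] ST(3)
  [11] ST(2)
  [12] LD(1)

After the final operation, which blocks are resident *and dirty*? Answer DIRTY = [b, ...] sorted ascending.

DIRTY = [2]

0: R B5 -> L1 miss  d=-]
1: W B5 -> L1 hit  d=D]
2: W B5 -> L1 hit  d=D]
3: R B5 -> L1 hit  d=D]
4: W B0 -> L0 miss  d=D]
5: W B5 -> L1 hit  d=D]
6: W B0 -> L0 hit  d=D]
7: R B4 -> L0 miss wb->B0  d=-]
8: R B5 -> L1 hit  d=D]
9: R B5 -> L1 hit  d=D]
10: W B3 -> L1 miss wb->B5  d=D]
11: W B2 -> L0 miss  d=D]
12: R B1 -> L1 miss wb->B3  d=-]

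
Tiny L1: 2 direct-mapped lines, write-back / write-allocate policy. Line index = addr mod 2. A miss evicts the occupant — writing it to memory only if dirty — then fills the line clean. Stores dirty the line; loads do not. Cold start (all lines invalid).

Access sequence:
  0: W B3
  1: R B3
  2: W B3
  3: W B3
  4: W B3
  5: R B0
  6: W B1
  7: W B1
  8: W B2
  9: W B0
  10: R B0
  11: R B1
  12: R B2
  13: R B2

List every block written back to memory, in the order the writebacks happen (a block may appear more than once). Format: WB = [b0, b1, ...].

WB = [3, 2, 0]

0: W B3 -> L1 miss  d=D]
1: R B3 -> L1 hit  d=D]
2: W B3 -> L1 hit  d=D]
3: W B3 -> L1 hit  d=D]
4: W B3 -> L1 hit  d=D]
5: R B0 -> L0 miss  d=-]
6: W B1 -> L1 miss wb->B3  d=D]
7: W B1 -> L1 hit  d=D]
8: W B2 -> L0 miss  d=D]
9: W B0 -> L0 miss wb->B2  d=D]
10: R B0 -> L0 hit  d=D]
11: R B1 -> L1 hit  d=D]
12: R B2 -> L0 miss wb->B0  d=-]
13: R B2 -> L0 hit  d=-]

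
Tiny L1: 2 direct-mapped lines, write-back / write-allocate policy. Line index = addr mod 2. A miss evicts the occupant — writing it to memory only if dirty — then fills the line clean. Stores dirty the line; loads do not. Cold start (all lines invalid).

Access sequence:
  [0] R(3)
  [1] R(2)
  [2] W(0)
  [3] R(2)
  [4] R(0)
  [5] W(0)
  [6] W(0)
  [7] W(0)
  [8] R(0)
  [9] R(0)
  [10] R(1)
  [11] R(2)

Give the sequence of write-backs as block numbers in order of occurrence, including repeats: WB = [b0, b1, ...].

WB = [0, 0]

  0 | R B3 → L1 miss [-]
  1 | R B2 → L0 miss [-]
  2 | W B0 → L0 miss [D]
  3 | R B2 → L0 miss wb→B0 [-]
  4 | R B0 → L0 miss [-]
  5 | W B0 → L0 hit [D]
  6 | W B0 → L0 hit [D]
  7 | W B0 → L0 hit [D]
  8 | R B0 → L0 hit [D]
  9 | R B0 → L0 hit [D]
  10 | R B1 → L1 miss [-]
  11 | R B2 → L0 miss wb→B0 [-]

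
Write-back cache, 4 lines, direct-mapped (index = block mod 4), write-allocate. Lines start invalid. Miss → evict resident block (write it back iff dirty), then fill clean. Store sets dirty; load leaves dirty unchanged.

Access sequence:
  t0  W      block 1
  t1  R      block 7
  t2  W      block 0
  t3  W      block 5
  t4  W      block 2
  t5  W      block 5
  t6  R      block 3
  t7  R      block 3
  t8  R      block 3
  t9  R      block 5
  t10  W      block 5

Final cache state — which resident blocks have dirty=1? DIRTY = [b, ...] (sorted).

DIRTY = [0, 2, 5]

  0 | W B1 → L1 miss [D]
  1 | R B7 → L3 miss [-]
  2 | W B0 → L0 miss [D]
  3 | W B5 → L1 miss wb→B1 [D]
  4 | W B2 → L2 miss [D]
  5 | W B5 → L1 hit [D]
  6 | R B3 → L3 miss [-]
  7 | R B3 → L3 hit [-]
  8 | R B3 → L3 hit [-]
  9 | R B5 → L1 hit [D]
  10 | W B5 → L1 hit [D]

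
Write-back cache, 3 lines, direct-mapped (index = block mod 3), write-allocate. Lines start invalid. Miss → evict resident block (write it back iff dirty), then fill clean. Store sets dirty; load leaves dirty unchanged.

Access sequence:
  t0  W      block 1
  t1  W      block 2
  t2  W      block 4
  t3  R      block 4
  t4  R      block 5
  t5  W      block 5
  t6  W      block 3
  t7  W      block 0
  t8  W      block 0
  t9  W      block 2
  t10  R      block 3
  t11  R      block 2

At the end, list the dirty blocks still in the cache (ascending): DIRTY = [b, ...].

DIRTY = [2, 4]

  0 | W B1 → L1 miss [D]
  1 | W B2 → L2 miss [D]
  2 | W B4 → L1 miss wb→B1 [D]
  3 | R B4 → L1 hit [D]
  4 | R B5 → L2 miss wb→B2 [-]
  5 | W B5 → L2 hit [D]
  6 | W B3 → L0 miss [D]
  7 | W B0 → L0 miss wb→B3 [D]
  8 | W B0 → L0 hit [D]
  9 | W B2 → L2 miss wb→B5 [D]
  10 | R B3 → L0 miss wb→B0 [-]
  11 | R B2 → L2 hit [D]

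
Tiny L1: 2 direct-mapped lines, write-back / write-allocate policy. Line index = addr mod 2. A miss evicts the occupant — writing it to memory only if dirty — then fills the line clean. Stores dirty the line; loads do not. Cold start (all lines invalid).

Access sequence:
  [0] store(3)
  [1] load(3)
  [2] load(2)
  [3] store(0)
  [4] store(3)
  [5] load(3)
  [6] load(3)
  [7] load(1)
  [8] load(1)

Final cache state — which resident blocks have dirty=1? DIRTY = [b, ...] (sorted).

  0 | W B3 → L1 miss [D]
  1 | R B3 → L1 hit [D]
  2 | R B2 → L0 miss [-]
  3 | W B0 → L0 miss [D]
  4 | W B3 → L1 hit [D]
  5 | R B3 → L1 hit [D]
  6 | R B3 → L1 hit [D]
  7 | R B1 → L1 miss wb→B3 [-]
  8 | R B1 → L1 hit [-]

DIRTY = [0]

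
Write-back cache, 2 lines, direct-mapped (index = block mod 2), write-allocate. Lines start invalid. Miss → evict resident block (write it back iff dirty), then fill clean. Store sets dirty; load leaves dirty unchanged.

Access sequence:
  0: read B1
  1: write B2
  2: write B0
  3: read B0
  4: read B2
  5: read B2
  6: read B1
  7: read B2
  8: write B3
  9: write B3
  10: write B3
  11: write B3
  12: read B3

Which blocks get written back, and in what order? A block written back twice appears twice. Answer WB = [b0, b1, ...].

WB = [2, 0]

0: R B1 → L1 miss [-]
1: W B2 → L0 miss [D]
2: W B0 → L0 miss wb→B2 [D]
3: R B0 → L0 hit [D]
4: R B2 → L0 miss wb→B0 [-]
5: R B2 → L0 hit [-]
6: R B1 → L1 hit [-]
7: R B2 → L0 hit [-]
8: W B3 → L1 miss [D]
9: W B3 → L1 hit [D]
10: W B3 → L1 hit [D]
11: W B3 → L1 hit [D]
12: R B3 → L1 hit [D]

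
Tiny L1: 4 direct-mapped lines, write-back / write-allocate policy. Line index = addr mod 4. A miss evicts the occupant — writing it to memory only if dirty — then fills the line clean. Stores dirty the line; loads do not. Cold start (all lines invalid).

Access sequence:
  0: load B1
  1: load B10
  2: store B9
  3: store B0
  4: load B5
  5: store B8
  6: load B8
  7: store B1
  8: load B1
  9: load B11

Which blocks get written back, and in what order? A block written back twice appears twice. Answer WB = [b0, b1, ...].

0: R B1 → L1 miss [-]
1: R B10 → L2 miss [-]
2: W B9 → L1 miss [D]
3: W B0 → L0 miss [D]
4: R B5 → L1 miss wb→B9 [-]
5: W B8 → L0 miss wb→B0 [D]
6: R B8 → L0 hit [D]
7: W B1 → L1 miss [D]
8: R B1 → L1 hit [D]
9: R B11 → L3 miss [-]

WB = [9, 0]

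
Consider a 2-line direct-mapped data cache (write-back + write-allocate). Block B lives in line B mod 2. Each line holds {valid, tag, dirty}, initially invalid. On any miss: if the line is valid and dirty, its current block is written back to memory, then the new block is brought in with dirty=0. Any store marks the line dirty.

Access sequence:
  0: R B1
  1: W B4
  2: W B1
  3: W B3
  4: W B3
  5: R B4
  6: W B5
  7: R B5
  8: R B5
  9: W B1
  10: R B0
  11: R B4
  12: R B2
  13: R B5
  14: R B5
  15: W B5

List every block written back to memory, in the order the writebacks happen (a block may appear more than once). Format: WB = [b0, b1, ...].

  0 | R B1 → L1 miss [-]
  1 | W B4 → L0 miss [D]
  2 | W B1 → L1 hit [D]
  3 | W B3 → L1 miss wb→B1 [D]
  4 | W B3 → L1 hit [D]
  5 | R B4 → L0 hit [D]
  6 | W B5 → L1 miss wb→B3 [D]
  7 | R B5 → L1 hit [D]
  8 | R B5 → L1 hit [D]
  9 | W B1 → L1 miss wb→B5 [D]
  10 | R B0 → L0 miss wb→B4 [-]
  11 | R B4 → L0 miss [-]
  12 | R B2 → L0 miss [-]
  13 | R B5 → L1 miss wb→B1 [-]
  14 | R B5 → L1 hit [-]
  15 | W B5 → L1 hit [D]

WB = [1, 3, 5, 4, 1]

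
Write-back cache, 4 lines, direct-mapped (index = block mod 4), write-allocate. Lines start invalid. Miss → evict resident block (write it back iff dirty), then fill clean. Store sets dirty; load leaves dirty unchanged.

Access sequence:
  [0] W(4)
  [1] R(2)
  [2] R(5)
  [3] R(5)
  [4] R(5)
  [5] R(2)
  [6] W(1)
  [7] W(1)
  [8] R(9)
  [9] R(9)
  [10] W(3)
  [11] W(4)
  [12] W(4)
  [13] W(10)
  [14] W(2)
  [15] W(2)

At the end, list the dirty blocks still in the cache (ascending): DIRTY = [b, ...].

DIRTY = [2, 3, 4]

  0 | W B4 → L0 miss [D]
  1 | R B2 → L2 miss [-]
  2 | R B5 → L1 miss [-]
  3 | R B5 → L1 hit [-]
  4 | R B5 → L1 hit [-]
  5 | R B2 → L2 hit [-]
  6 | W B1 → L1 miss [D]
  7 | W B1 → L1 hit [D]
  8 | R B9 → L1 miss wb→B1 [-]
  9 | R B9 → L1 hit [-]
  10 | W B3 → L3 miss [D]
  11 | W B4 → L0 hit [D]
  12 | W B4 → L0 hit [D]
  13 | W B10 → L2 miss [D]
  14 | W B2 → L2 miss wb→B10 [D]
  15 | W B2 → L2 hit [D]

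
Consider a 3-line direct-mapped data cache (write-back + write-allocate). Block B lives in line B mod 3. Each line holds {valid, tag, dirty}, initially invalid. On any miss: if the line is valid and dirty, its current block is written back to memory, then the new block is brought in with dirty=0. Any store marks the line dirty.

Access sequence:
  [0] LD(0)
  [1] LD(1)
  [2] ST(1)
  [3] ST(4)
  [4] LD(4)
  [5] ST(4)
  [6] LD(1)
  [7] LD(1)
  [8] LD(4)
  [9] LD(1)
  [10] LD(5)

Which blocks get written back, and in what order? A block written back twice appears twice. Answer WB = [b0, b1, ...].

  0 | R B0 → L0 miss [-]
  1 | R B1 → L1 miss [-]
  2 | W B1 → L1 hit [D]
  3 | W B4 → L1 miss wb→B1 [D]
  4 | R B4 → L1 hit [D]
  5 | W B4 → L1 hit [D]
  6 | R B1 → L1 miss wb→B4 [-]
  7 | R B1 → L1 hit [-]
  8 | R B4 → L1 miss [-]
  9 | R B1 → L1 miss [-]
  10 | R B5 → L2 miss [-]

WB = [1, 4]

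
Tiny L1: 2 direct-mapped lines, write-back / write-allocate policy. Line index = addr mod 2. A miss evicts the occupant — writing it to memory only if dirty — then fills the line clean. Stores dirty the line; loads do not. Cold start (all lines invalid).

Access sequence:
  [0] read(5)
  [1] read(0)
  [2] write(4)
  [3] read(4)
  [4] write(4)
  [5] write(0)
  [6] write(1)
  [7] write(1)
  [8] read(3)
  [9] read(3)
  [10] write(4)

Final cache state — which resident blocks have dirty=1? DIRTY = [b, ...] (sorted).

DIRTY = [4]

0: R B5 → L1 miss [-]
1: R B0 → L0 miss [-]
2: W B4 → L0 miss [D]
3: R B4 → L0 hit [D]
4: W B4 → L0 hit [D]
5: W B0 → L0 miss wb→B4 [D]
6: W B1 → L1 miss [D]
7: W B1 → L1 hit [D]
8: R B3 → L1 miss wb→B1 [-]
9: R B3 → L1 hit [-]
10: W B4 → L0 miss wb→B0 [D]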